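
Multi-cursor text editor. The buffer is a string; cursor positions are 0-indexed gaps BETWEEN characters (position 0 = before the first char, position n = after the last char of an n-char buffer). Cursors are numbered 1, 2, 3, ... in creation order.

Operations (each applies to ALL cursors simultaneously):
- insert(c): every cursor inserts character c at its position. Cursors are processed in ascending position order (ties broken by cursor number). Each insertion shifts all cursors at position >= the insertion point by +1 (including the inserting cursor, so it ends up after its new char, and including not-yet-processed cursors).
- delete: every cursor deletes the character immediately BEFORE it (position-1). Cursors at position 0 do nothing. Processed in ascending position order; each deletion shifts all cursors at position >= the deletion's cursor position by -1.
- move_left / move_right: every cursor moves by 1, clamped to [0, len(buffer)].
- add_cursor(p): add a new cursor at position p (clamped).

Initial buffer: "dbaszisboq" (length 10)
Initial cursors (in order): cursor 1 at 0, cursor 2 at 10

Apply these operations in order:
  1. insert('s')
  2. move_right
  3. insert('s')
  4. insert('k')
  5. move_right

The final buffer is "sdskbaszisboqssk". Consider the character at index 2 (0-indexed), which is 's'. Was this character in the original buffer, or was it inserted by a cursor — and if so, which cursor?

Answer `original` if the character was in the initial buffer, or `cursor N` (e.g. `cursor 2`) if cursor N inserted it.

Answer: cursor 1

Derivation:
After op 1 (insert('s')): buffer="sdbaszisboqs" (len 12), cursors c1@1 c2@12, authorship 1..........2
After op 2 (move_right): buffer="sdbaszisboqs" (len 12), cursors c1@2 c2@12, authorship 1..........2
After op 3 (insert('s')): buffer="sdsbaszisboqss" (len 14), cursors c1@3 c2@14, authorship 1.1.........22
After op 4 (insert('k')): buffer="sdskbaszisboqssk" (len 16), cursors c1@4 c2@16, authorship 1.11.........222
After op 5 (move_right): buffer="sdskbaszisboqssk" (len 16), cursors c1@5 c2@16, authorship 1.11.........222
Authorship (.=original, N=cursor N): 1 . 1 1 . . . . . . . . . 2 2 2
Index 2: author = 1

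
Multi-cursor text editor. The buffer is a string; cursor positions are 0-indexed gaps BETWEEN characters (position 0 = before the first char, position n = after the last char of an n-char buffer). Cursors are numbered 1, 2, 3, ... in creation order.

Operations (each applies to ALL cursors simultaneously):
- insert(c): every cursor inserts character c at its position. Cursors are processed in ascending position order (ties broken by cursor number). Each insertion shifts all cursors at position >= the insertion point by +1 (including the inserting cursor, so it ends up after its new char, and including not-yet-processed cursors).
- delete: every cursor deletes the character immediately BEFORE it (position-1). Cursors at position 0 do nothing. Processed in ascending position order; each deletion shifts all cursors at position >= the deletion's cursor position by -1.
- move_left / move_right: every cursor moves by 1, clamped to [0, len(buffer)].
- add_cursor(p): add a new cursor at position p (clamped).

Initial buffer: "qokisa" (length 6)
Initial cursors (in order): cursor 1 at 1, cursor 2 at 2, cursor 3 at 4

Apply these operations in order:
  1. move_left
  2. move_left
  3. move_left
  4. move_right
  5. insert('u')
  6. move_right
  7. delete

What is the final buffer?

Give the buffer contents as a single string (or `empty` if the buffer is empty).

Answer: quuisa

Derivation:
After op 1 (move_left): buffer="qokisa" (len 6), cursors c1@0 c2@1 c3@3, authorship ......
After op 2 (move_left): buffer="qokisa" (len 6), cursors c1@0 c2@0 c3@2, authorship ......
After op 3 (move_left): buffer="qokisa" (len 6), cursors c1@0 c2@0 c3@1, authorship ......
After op 4 (move_right): buffer="qokisa" (len 6), cursors c1@1 c2@1 c3@2, authorship ......
After op 5 (insert('u')): buffer="quuoukisa" (len 9), cursors c1@3 c2@3 c3@5, authorship .12.3....
After op 6 (move_right): buffer="quuoukisa" (len 9), cursors c1@4 c2@4 c3@6, authorship .12.3....
After op 7 (delete): buffer="quuisa" (len 6), cursors c1@2 c2@2 c3@3, authorship .13...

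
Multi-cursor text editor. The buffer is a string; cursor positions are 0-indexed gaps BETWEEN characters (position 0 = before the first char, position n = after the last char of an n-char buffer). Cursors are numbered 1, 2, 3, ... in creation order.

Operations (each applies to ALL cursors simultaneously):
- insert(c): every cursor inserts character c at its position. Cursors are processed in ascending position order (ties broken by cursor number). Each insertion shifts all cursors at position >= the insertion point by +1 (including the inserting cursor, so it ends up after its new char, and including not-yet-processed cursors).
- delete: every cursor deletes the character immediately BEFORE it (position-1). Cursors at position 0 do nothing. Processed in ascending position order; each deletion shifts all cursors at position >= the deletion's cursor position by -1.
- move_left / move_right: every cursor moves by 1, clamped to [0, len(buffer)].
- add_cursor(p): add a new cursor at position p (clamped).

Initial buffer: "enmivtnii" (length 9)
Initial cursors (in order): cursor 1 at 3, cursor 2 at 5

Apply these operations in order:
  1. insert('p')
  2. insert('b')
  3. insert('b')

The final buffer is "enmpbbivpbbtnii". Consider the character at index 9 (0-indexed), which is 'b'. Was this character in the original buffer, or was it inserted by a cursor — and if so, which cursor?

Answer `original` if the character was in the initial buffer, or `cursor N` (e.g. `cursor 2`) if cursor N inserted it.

After op 1 (insert('p')): buffer="enmpivptnii" (len 11), cursors c1@4 c2@7, authorship ...1..2....
After op 2 (insert('b')): buffer="enmpbivpbtnii" (len 13), cursors c1@5 c2@9, authorship ...11..22....
After op 3 (insert('b')): buffer="enmpbbivpbbtnii" (len 15), cursors c1@6 c2@11, authorship ...111..222....
Authorship (.=original, N=cursor N): . . . 1 1 1 . . 2 2 2 . . . .
Index 9: author = 2

Answer: cursor 2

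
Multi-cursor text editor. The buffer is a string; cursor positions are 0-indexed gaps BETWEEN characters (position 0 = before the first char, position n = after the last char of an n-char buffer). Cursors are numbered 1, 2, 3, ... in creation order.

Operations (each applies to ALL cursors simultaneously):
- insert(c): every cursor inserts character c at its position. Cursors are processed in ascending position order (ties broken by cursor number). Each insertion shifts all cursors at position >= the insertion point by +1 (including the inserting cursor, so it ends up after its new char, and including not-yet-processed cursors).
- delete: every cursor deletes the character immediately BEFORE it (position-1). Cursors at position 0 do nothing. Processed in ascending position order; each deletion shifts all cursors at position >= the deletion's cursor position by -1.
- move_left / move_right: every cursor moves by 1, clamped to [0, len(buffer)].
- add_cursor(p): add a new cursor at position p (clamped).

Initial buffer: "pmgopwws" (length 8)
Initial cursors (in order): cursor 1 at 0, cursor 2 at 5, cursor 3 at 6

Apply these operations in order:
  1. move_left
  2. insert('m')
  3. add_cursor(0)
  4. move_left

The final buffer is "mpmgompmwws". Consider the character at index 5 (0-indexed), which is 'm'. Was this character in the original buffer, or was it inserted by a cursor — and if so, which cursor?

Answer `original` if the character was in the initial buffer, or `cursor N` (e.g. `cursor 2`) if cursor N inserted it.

Answer: cursor 2

Derivation:
After op 1 (move_left): buffer="pmgopwws" (len 8), cursors c1@0 c2@4 c3@5, authorship ........
After op 2 (insert('m')): buffer="mpmgompmwws" (len 11), cursors c1@1 c2@6 c3@8, authorship 1....2.3...
After op 3 (add_cursor(0)): buffer="mpmgompmwws" (len 11), cursors c4@0 c1@1 c2@6 c3@8, authorship 1....2.3...
After op 4 (move_left): buffer="mpmgompmwws" (len 11), cursors c1@0 c4@0 c2@5 c3@7, authorship 1....2.3...
Authorship (.=original, N=cursor N): 1 . . . . 2 . 3 . . .
Index 5: author = 2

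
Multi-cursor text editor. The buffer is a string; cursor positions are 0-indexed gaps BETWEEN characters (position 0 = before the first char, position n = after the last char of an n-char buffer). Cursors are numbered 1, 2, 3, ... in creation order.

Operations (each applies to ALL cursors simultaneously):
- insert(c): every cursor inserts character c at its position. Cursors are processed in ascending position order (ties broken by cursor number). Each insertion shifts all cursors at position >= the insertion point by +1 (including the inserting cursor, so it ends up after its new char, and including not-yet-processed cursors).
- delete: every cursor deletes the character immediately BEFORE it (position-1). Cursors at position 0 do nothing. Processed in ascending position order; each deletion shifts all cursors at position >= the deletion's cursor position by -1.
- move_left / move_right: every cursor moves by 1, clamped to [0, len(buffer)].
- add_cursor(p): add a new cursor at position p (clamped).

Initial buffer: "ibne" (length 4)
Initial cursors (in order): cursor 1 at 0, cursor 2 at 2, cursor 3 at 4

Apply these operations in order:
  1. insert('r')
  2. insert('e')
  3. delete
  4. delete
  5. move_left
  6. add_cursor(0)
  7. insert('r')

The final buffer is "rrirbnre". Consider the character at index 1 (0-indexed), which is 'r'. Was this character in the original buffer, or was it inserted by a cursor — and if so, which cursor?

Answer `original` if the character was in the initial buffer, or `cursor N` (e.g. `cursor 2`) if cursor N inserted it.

After op 1 (insert('r')): buffer="ribrner" (len 7), cursors c1@1 c2@4 c3@7, authorship 1..2..3
After op 2 (insert('e')): buffer="reibrenere" (len 10), cursors c1@2 c2@6 c3@10, authorship 11..22..33
After op 3 (delete): buffer="ribrner" (len 7), cursors c1@1 c2@4 c3@7, authorship 1..2..3
After op 4 (delete): buffer="ibne" (len 4), cursors c1@0 c2@2 c3@4, authorship ....
After op 5 (move_left): buffer="ibne" (len 4), cursors c1@0 c2@1 c3@3, authorship ....
After op 6 (add_cursor(0)): buffer="ibne" (len 4), cursors c1@0 c4@0 c2@1 c3@3, authorship ....
After op 7 (insert('r')): buffer="rrirbnre" (len 8), cursors c1@2 c4@2 c2@4 c3@7, authorship 14.2..3.
Authorship (.=original, N=cursor N): 1 4 . 2 . . 3 .
Index 1: author = 4

Answer: cursor 4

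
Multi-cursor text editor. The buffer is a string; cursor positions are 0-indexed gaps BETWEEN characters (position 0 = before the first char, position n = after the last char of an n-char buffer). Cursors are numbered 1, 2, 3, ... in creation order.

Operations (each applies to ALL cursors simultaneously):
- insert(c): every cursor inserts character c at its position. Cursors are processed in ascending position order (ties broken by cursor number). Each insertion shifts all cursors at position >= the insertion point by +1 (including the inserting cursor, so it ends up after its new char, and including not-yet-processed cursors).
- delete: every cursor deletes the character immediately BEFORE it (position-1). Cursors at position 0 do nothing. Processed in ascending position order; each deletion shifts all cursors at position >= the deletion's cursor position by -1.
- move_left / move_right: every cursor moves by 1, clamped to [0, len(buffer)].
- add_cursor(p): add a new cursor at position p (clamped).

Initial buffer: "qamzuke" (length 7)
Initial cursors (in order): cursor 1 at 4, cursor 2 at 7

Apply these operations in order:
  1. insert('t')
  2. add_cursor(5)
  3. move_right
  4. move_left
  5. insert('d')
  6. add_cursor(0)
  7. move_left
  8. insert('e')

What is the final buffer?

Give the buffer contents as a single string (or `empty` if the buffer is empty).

After op 1 (insert('t')): buffer="qamztuket" (len 9), cursors c1@5 c2@9, authorship ....1...2
After op 2 (add_cursor(5)): buffer="qamztuket" (len 9), cursors c1@5 c3@5 c2@9, authorship ....1...2
After op 3 (move_right): buffer="qamztuket" (len 9), cursors c1@6 c3@6 c2@9, authorship ....1...2
After op 4 (move_left): buffer="qamztuket" (len 9), cursors c1@5 c3@5 c2@8, authorship ....1...2
After op 5 (insert('d')): buffer="qamztddukedt" (len 12), cursors c1@7 c3@7 c2@11, authorship ....113...22
After op 6 (add_cursor(0)): buffer="qamztddukedt" (len 12), cursors c4@0 c1@7 c3@7 c2@11, authorship ....113...22
After op 7 (move_left): buffer="qamztddukedt" (len 12), cursors c4@0 c1@6 c3@6 c2@10, authorship ....113...22
After op 8 (insert('e')): buffer="eqamztdeedukeedt" (len 16), cursors c4@1 c1@9 c3@9 c2@14, authorship 4....11133...222

Answer: eqamztdeedukeedt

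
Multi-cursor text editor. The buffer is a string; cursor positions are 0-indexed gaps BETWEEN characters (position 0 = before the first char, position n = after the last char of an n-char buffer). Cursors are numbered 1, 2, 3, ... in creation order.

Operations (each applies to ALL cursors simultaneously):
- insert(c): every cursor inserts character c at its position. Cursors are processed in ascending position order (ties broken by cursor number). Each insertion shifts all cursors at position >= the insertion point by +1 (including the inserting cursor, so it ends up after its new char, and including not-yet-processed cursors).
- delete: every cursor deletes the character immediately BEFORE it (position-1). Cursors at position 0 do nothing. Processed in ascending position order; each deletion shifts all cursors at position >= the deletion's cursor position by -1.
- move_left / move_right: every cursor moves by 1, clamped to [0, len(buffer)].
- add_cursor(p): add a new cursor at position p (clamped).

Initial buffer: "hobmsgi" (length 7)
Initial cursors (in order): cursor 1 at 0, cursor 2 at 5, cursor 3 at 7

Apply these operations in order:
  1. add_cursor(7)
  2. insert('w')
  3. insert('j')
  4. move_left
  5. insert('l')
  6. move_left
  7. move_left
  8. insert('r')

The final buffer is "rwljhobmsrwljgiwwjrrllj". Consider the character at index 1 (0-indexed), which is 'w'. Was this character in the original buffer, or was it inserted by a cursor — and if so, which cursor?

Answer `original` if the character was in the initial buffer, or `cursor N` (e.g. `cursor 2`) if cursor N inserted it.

After op 1 (add_cursor(7)): buffer="hobmsgi" (len 7), cursors c1@0 c2@5 c3@7 c4@7, authorship .......
After op 2 (insert('w')): buffer="whobmswgiww" (len 11), cursors c1@1 c2@7 c3@11 c4@11, authorship 1.....2..34
After op 3 (insert('j')): buffer="wjhobmswjgiwwjj" (len 15), cursors c1@2 c2@9 c3@15 c4@15, authorship 11.....22..3434
After op 4 (move_left): buffer="wjhobmswjgiwwjj" (len 15), cursors c1@1 c2@8 c3@14 c4@14, authorship 11.....22..3434
After op 5 (insert('l')): buffer="wljhobmswljgiwwjllj" (len 19), cursors c1@2 c2@10 c3@18 c4@18, authorship 111.....222..343344
After op 6 (move_left): buffer="wljhobmswljgiwwjllj" (len 19), cursors c1@1 c2@9 c3@17 c4@17, authorship 111.....222..343344
After op 7 (move_left): buffer="wljhobmswljgiwwjllj" (len 19), cursors c1@0 c2@8 c3@16 c4@16, authorship 111.....222..343344
After op 8 (insert('r')): buffer="rwljhobmsrwljgiwwjrrllj" (len 23), cursors c1@1 c2@10 c3@20 c4@20, authorship 1111.....2222..34334344
Authorship (.=original, N=cursor N): 1 1 1 1 . . . . . 2 2 2 2 . . 3 4 3 3 4 3 4 4
Index 1: author = 1

Answer: cursor 1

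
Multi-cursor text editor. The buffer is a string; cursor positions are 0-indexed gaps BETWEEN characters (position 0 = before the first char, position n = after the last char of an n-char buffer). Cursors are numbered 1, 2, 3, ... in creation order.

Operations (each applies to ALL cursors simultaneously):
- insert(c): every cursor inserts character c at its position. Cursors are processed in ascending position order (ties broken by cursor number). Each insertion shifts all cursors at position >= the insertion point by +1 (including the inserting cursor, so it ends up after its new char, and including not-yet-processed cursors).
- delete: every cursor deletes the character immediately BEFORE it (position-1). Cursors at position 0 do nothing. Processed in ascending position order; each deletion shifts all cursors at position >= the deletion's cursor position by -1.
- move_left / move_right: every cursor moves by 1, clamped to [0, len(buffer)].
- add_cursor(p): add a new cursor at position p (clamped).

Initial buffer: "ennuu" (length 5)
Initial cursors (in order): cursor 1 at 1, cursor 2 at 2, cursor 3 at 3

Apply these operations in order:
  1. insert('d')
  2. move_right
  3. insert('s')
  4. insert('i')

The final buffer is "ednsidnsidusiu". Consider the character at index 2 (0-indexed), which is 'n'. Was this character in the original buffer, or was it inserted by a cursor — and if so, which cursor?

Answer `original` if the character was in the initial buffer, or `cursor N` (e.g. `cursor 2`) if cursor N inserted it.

After op 1 (insert('d')): buffer="edndnduu" (len 8), cursors c1@2 c2@4 c3@6, authorship .1.2.3..
After op 2 (move_right): buffer="edndnduu" (len 8), cursors c1@3 c2@5 c3@7, authorship .1.2.3..
After op 3 (insert('s')): buffer="ednsdnsdusu" (len 11), cursors c1@4 c2@7 c3@10, authorship .1.12.23.3.
After op 4 (insert('i')): buffer="ednsidnsidusiu" (len 14), cursors c1@5 c2@9 c3@13, authorship .1.112.223.33.
Authorship (.=original, N=cursor N): . 1 . 1 1 2 . 2 2 3 . 3 3 .
Index 2: author = original

Answer: original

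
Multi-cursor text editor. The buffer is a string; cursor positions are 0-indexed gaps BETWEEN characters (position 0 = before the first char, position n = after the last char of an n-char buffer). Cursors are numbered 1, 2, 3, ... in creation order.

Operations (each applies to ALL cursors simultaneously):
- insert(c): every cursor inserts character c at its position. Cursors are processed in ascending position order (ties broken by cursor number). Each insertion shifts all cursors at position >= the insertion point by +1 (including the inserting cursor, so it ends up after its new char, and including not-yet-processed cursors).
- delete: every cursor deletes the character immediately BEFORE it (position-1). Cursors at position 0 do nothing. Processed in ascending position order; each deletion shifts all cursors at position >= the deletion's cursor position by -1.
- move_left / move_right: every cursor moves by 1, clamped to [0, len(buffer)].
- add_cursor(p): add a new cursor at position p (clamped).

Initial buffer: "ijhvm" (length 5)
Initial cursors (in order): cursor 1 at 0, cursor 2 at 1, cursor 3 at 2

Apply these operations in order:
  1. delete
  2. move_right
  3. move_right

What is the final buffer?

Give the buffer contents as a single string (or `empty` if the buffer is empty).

Answer: hvm

Derivation:
After op 1 (delete): buffer="hvm" (len 3), cursors c1@0 c2@0 c3@0, authorship ...
After op 2 (move_right): buffer="hvm" (len 3), cursors c1@1 c2@1 c3@1, authorship ...
After op 3 (move_right): buffer="hvm" (len 3), cursors c1@2 c2@2 c3@2, authorship ...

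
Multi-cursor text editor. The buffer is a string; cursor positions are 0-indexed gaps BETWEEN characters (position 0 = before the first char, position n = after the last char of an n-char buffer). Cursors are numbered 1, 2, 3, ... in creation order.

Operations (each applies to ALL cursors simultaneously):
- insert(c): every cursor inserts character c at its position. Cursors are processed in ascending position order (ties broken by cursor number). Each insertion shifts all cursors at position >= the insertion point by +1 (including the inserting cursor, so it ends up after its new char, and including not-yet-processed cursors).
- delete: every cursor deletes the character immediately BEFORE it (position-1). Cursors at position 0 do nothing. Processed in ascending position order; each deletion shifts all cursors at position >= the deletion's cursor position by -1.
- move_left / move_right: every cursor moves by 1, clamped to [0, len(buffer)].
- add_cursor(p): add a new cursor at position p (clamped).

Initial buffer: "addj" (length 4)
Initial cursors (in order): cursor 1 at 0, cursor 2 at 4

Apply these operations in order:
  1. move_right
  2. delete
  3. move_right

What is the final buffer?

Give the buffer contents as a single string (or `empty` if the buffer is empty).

After op 1 (move_right): buffer="addj" (len 4), cursors c1@1 c2@4, authorship ....
After op 2 (delete): buffer="dd" (len 2), cursors c1@0 c2@2, authorship ..
After op 3 (move_right): buffer="dd" (len 2), cursors c1@1 c2@2, authorship ..

Answer: dd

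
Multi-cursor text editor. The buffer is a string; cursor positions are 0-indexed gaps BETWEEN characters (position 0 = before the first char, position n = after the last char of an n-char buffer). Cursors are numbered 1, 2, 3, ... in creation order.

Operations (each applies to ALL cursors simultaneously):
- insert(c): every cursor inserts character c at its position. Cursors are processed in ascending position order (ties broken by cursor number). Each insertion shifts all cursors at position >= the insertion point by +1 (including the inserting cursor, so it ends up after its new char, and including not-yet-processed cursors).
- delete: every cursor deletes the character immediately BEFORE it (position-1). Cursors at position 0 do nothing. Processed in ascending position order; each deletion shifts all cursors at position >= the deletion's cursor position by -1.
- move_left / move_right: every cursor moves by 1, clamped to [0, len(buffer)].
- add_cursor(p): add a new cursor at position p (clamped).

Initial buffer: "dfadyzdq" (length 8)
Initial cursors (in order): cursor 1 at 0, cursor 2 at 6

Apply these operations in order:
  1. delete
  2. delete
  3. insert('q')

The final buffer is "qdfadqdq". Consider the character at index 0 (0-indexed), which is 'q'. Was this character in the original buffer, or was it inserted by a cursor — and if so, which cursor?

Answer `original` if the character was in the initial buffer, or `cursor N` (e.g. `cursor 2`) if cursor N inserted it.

After op 1 (delete): buffer="dfadydq" (len 7), cursors c1@0 c2@5, authorship .......
After op 2 (delete): buffer="dfaddq" (len 6), cursors c1@0 c2@4, authorship ......
After op 3 (insert('q')): buffer="qdfadqdq" (len 8), cursors c1@1 c2@6, authorship 1....2..
Authorship (.=original, N=cursor N): 1 . . . . 2 . .
Index 0: author = 1

Answer: cursor 1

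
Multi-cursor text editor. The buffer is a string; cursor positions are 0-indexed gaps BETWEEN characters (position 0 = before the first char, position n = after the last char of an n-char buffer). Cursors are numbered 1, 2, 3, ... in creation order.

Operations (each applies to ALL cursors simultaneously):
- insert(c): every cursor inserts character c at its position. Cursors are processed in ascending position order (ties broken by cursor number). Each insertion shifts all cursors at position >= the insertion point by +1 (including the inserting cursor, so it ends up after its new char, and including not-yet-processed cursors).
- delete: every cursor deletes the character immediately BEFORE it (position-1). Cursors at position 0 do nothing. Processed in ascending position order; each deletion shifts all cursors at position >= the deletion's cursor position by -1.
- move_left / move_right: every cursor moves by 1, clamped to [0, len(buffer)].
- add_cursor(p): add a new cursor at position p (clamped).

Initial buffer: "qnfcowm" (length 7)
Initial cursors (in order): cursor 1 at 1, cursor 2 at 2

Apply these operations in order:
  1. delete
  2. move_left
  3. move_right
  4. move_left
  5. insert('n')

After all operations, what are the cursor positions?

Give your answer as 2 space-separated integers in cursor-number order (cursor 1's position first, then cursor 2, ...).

Answer: 2 2

Derivation:
After op 1 (delete): buffer="fcowm" (len 5), cursors c1@0 c2@0, authorship .....
After op 2 (move_left): buffer="fcowm" (len 5), cursors c1@0 c2@0, authorship .....
After op 3 (move_right): buffer="fcowm" (len 5), cursors c1@1 c2@1, authorship .....
After op 4 (move_left): buffer="fcowm" (len 5), cursors c1@0 c2@0, authorship .....
After op 5 (insert('n')): buffer="nnfcowm" (len 7), cursors c1@2 c2@2, authorship 12.....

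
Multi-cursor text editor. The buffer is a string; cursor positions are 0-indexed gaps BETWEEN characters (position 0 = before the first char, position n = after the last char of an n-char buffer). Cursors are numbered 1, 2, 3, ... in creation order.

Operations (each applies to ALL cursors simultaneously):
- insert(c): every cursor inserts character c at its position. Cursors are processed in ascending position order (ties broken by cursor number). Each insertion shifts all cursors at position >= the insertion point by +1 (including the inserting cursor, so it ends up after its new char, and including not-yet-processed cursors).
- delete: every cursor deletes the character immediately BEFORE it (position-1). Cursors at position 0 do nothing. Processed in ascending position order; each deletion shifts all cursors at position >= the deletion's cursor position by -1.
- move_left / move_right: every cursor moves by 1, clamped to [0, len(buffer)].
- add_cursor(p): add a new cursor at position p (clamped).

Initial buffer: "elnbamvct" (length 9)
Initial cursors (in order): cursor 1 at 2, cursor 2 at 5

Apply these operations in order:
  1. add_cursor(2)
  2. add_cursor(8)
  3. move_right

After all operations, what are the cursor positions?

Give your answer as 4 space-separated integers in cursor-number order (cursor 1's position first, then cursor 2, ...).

Answer: 3 6 3 9

Derivation:
After op 1 (add_cursor(2)): buffer="elnbamvct" (len 9), cursors c1@2 c3@2 c2@5, authorship .........
After op 2 (add_cursor(8)): buffer="elnbamvct" (len 9), cursors c1@2 c3@2 c2@5 c4@8, authorship .........
After op 3 (move_right): buffer="elnbamvct" (len 9), cursors c1@3 c3@3 c2@6 c4@9, authorship .........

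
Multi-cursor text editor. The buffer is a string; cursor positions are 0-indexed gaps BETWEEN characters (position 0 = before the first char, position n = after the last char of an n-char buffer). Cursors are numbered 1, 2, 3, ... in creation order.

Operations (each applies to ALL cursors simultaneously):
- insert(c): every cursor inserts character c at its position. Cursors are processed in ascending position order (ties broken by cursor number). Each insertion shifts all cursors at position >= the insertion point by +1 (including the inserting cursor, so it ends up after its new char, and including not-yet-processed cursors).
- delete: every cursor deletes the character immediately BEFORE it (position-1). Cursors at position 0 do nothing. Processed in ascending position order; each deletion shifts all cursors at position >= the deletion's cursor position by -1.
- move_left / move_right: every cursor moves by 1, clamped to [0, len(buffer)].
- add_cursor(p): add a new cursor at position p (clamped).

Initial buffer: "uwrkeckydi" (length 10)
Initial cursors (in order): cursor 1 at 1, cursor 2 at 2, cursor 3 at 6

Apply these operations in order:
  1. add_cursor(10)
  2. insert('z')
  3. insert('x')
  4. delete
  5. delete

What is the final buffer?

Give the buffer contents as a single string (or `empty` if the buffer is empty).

Answer: uwrkeckydi

Derivation:
After op 1 (add_cursor(10)): buffer="uwrkeckydi" (len 10), cursors c1@1 c2@2 c3@6 c4@10, authorship ..........
After op 2 (insert('z')): buffer="uzwzrkeczkydiz" (len 14), cursors c1@2 c2@4 c3@9 c4@14, authorship .1.2....3....4
After op 3 (insert('x')): buffer="uzxwzxrkeczxkydizx" (len 18), cursors c1@3 c2@6 c3@12 c4@18, authorship .11.22....33....44
After op 4 (delete): buffer="uzwzrkeczkydiz" (len 14), cursors c1@2 c2@4 c3@9 c4@14, authorship .1.2....3....4
After op 5 (delete): buffer="uwrkeckydi" (len 10), cursors c1@1 c2@2 c3@6 c4@10, authorship ..........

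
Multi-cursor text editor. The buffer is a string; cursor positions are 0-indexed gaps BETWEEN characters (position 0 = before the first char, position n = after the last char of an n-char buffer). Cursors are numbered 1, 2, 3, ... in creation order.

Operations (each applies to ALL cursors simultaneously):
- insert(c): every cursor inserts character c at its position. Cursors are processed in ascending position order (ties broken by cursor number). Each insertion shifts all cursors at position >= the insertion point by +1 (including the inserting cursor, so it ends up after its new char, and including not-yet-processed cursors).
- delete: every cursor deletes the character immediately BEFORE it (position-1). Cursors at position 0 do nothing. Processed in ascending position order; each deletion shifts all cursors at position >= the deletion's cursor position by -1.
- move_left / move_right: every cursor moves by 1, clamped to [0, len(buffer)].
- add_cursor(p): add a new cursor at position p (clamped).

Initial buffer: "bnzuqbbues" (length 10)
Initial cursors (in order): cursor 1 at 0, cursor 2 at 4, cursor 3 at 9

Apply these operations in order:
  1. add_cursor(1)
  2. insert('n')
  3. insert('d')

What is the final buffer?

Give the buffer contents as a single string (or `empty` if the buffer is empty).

Answer: ndbndnzundqbbuends

Derivation:
After op 1 (add_cursor(1)): buffer="bnzuqbbues" (len 10), cursors c1@0 c4@1 c2@4 c3@9, authorship ..........
After op 2 (insert('n')): buffer="nbnnzunqbbuens" (len 14), cursors c1@1 c4@3 c2@7 c3@13, authorship 1.4...2.....3.
After op 3 (insert('d')): buffer="ndbndnzundqbbuends" (len 18), cursors c1@2 c4@5 c2@10 c3@17, authorship 11.44...22.....33.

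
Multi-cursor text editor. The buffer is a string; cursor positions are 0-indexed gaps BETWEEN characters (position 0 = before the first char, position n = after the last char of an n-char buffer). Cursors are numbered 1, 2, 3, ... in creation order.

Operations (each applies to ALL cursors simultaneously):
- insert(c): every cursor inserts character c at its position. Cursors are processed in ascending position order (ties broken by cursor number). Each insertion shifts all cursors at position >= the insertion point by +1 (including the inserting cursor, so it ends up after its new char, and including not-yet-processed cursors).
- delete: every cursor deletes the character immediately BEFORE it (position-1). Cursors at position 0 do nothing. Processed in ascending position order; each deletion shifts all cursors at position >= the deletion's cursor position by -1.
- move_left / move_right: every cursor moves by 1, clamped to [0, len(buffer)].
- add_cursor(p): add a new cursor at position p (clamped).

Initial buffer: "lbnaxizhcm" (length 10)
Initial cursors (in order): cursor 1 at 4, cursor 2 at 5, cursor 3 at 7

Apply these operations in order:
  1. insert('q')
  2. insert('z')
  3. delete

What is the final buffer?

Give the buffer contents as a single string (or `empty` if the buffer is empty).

After op 1 (insert('q')): buffer="lbnaqxqizqhcm" (len 13), cursors c1@5 c2@7 c3@10, authorship ....1.2..3...
After op 2 (insert('z')): buffer="lbnaqzxqzizqzhcm" (len 16), cursors c1@6 c2@9 c3@13, authorship ....11.22..33...
After op 3 (delete): buffer="lbnaqxqizqhcm" (len 13), cursors c1@5 c2@7 c3@10, authorship ....1.2..3...

Answer: lbnaqxqizqhcm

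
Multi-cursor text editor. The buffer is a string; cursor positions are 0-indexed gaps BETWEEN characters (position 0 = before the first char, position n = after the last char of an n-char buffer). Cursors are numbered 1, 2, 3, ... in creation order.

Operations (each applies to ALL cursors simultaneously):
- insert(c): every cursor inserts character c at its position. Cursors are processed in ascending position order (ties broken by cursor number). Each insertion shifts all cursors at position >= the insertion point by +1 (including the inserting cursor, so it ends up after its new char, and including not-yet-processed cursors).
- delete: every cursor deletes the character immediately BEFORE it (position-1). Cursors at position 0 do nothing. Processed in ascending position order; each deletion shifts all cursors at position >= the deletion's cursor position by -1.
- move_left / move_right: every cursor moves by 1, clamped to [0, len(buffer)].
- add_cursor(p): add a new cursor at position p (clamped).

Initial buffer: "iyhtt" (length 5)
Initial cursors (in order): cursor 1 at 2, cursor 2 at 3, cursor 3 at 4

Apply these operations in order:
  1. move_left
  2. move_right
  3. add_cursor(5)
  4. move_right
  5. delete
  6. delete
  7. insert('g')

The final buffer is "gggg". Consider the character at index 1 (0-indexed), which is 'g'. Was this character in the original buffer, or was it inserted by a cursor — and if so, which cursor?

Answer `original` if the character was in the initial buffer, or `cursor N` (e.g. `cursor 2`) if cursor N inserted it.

Answer: cursor 2

Derivation:
After op 1 (move_left): buffer="iyhtt" (len 5), cursors c1@1 c2@2 c3@3, authorship .....
After op 2 (move_right): buffer="iyhtt" (len 5), cursors c1@2 c2@3 c3@4, authorship .....
After op 3 (add_cursor(5)): buffer="iyhtt" (len 5), cursors c1@2 c2@3 c3@4 c4@5, authorship .....
After op 4 (move_right): buffer="iyhtt" (len 5), cursors c1@3 c2@4 c3@5 c4@5, authorship .....
After op 5 (delete): buffer="i" (len 1), cursors c1@1 c2@1 c3@1 c4@1, authorship .
After op 6 (delete): buffer="" (len 0), cursors c1@0 c2@0 c3@0 c4@0, authorship 
After op 7 (insert('g')): buffer="gggg" (len 4), cursors c1@4 c2@4 c3@4 c4@4, authorship 1234
Authorship (.=original, N=cursor N): 1 2 3 4
Index 1: author = 2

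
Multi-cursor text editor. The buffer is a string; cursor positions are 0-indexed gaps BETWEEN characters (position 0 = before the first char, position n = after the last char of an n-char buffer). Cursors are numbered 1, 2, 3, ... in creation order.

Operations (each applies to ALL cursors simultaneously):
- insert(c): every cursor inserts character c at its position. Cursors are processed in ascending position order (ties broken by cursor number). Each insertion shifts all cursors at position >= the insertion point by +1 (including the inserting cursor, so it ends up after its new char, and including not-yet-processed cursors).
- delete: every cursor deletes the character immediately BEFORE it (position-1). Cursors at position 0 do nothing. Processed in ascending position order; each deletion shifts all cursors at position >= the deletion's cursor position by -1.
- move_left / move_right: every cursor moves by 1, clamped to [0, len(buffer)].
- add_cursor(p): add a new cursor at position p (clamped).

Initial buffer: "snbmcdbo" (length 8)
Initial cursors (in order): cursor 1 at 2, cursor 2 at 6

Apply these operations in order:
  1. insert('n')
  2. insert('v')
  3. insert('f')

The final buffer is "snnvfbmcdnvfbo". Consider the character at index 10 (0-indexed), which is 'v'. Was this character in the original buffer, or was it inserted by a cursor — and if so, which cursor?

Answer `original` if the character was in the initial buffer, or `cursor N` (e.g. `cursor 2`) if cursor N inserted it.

After op 1 (insert('n')): buffer="snnbmcdnbo" (len 10), cursors c1@3 c2@8, authorship ..1....2..
After op 2 (insert('v')): buffer="snnvbmcdnvbo" (len 12), cursors c1@4 c2@10, authorship ..11....22..
After op 3 (insert('f')): buffer="snnvfbmcdnvfbo" (len 14), cursors c1@5 c2@12, authorship ..111....222..
Authorship (.=original, N=cursor N): . . 1 1 1 . . . . 2 2 2 . .
Index 10: author = 2

Answer: cursor 2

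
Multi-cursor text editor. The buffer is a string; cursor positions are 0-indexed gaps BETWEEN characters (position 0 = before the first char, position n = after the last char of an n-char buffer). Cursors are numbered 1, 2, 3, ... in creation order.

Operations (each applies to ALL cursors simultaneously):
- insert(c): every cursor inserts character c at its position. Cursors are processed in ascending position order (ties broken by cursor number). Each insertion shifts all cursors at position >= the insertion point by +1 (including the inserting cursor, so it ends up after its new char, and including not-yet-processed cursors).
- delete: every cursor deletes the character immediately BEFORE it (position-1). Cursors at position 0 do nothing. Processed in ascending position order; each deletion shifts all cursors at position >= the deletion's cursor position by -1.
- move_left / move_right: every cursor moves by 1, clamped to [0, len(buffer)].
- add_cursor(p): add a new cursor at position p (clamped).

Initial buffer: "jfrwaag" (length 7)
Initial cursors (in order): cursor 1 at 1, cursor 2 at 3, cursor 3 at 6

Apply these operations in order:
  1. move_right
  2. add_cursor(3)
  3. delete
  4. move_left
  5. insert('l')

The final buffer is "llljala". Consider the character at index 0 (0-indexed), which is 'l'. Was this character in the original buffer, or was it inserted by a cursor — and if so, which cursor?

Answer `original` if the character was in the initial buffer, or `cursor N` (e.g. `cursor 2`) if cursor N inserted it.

After op 1 (move_right): buffer="jfrwaag" (len 7), cursors c1@2 c2@4 c3@7, authorship .......
After op 2 (add_cursor(3)): buffer="jfrwaag" (len 7), cursors c1@2 c4@3 c2@4 c3@7, authorship .......
After op 3 (delete): buffer="jaa" (len 3), cursors c1@1 c2@1 c4@1 c3@3, authorship ...
After op 4 (move_left): buffer="jaa" (len 3), cursors c1@0 c2@0 c4@0 c3@2, authorship ...
After op 5 (insert('l')): buffer="llljala" (len 7), cursors c1@3 c2@3 c4@3 c3@6, authorship 124..3.
Authorship (.=original, N=cursor N): 1 2 4 . . 3 .
Index 0: author = 1

Answer: cursor 1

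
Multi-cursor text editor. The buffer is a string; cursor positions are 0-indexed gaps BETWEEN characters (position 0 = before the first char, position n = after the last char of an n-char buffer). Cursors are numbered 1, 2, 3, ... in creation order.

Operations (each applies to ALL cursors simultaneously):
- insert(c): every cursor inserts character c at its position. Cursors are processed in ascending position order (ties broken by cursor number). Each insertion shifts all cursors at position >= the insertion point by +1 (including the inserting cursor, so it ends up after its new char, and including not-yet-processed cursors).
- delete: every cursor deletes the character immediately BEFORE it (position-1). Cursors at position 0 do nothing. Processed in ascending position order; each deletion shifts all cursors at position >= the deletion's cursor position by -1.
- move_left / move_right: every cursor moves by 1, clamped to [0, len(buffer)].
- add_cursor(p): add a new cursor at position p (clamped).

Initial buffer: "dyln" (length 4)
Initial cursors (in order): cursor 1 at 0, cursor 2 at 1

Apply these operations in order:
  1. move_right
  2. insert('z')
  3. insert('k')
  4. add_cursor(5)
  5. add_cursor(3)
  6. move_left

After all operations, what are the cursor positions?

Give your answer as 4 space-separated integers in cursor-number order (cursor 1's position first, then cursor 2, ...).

After op 1 (move_right): buffer="dyln" (len 4), cursors c1@1 c2@2, authorship ....
After op 2 (insert('z')): buffer="dzyzln" (len 6), cursors c1@2 c2@4, authorship .1.2..
After op 3 (insert('k')): buffer="dzkyzkln" (len 8), cursors c1@3 c2@6, authorship .11.22..
After op 4 (add_cursor(5)): buffer="dzkyzkln" (len 8), cursors c1@3 c3@5 c2@6, authorship .11.22..
After op 5 (add_cursor(3)): buffer="dzkyzkln" (len 8), cursors c1@3 c4@3 c3@5 c2@6, authorship .11.22..
After op 6 (move_left): buffer="dzkyzkln" (len 8), cursors c1@2 c4@2 c3@4 c2@5, authorship .11.22..

Answer: 2 5 4 2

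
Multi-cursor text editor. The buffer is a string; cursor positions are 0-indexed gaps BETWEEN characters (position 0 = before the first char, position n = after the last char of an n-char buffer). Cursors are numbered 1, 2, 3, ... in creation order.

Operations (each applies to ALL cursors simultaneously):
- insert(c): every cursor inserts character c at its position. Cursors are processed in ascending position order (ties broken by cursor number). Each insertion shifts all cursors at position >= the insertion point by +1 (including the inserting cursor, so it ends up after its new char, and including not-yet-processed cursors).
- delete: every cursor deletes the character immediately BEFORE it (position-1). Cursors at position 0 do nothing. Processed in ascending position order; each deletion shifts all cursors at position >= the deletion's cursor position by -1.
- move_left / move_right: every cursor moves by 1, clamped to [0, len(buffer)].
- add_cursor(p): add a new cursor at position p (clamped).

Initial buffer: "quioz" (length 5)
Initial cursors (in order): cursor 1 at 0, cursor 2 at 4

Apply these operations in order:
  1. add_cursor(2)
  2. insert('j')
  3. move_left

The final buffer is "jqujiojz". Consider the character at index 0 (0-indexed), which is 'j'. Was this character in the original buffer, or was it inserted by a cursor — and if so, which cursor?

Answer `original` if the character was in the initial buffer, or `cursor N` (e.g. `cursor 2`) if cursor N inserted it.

Answer: cursor 1

Derivation:
After op 1 (add_cursor(2)): buffer="quioz" (len 5), cursors c1@0 c3@2 c2@4, authorship .....
After op 2 (insert('j')): buffer="jqujiojz" (len 8), cursors c1@1 c3@4 c2@7, authorship 1..3..2.
After op 3 (move_left): buffer="jqujiojz" (len 8), cursors c1@0 c3@3 c2@6, authorship 1..3..2.
Authorship (.=original, N=cursor N): 1 . . 3 . . 2 .
Index 0: author = 1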